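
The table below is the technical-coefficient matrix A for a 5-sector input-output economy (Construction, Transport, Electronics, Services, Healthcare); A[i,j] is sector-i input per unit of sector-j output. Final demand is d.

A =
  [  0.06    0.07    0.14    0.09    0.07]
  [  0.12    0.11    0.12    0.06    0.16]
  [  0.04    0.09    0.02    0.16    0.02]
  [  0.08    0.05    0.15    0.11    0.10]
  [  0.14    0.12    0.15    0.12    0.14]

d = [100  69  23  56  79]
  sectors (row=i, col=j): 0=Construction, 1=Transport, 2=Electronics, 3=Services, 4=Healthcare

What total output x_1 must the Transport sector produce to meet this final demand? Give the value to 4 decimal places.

143.4776

Form M = I − A:
  [  0.94   -0.07   -0.14   -0.09   -0.07]
  [ -0.12    0.89   -0.12   -0.06   -0.16]
  [ -0.04   -0.09    0.98   -0.16   -0.02]
  [ -0.08   -0.05   -0.15    0.89   -0.10]
  [ -0.14   -0.12   -0.15   -0.12    0.86]
Leontief inverse L = M⁻¹:
  [  1.1290    0.1419    0.2291    0.1845    0.1451]
  [  0.2217    1.2133    0.2502    0.1858    0.2712]
  [  0.0976    0.1435    1.1003    0.2291    0.0869]
  [  0.1589    0.1316    0.2537    1.2191    0.1851]
  [  0.2539    0.2358    0.2995    0.2660    1.2652]
Total output x = L · d:
  x_0 = 1.1290·100 + 0.1419·69 + 0.2291·23 + 0.1845·56 + 0.1451·79 = 149.7514
  x_1 = 0.2217·100 + 1.2133·69 + 0.2502·23 + 0.1858·56 + 0.2712·79 = 143.4776
  x_2 = 0.0976·100 + 0.1435·69 + 1.1003·23 + 0.2291·56 + 0.0869·79 = 64.6561
  x_3 = 0.1589·100 + 0.1316·69 + 0.2537·23 + 1.2191·56 + 0.1851·79 = 113.6994
  x_4 = 0.2539·100 + 0.2358·69 + 0.2995·23 + 0.2660·56 + 1.2652·79 = 163.4010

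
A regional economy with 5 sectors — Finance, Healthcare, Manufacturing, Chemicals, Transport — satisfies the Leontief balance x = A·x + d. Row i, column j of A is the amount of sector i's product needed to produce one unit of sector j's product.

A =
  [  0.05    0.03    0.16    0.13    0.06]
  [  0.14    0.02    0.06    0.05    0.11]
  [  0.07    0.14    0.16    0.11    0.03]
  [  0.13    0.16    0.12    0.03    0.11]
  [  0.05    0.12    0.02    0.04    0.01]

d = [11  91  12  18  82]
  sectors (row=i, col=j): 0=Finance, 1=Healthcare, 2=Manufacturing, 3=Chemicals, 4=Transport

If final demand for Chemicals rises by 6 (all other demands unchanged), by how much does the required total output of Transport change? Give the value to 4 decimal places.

0.4208

Form M = I − A:
  [  0.95   -0.03   -0.16   -0.13   -0.06]
  [ -0.14    0.98   -0.06   -0.05   -0.11]
  [ -0.07   -0.14    0.84   -0.11   -0.03]
  [ -0.13   -0.16   -0.12    0.97   -0.11]
  [ -0.05   -0.12   -0.02   -0.04    0.99]
Leontief inverse L = M⁻¹:
  [  1.1196    0.1143    0.2510    0.1889    0.1092]
  [  0.1905    1.0797    0.1315    0.1022    0.1468]
  [  0.1560    0.2261    1.2642    0.1798    0.0929]
  [  0.2111    0.2385    0.2189    1.1033    0.1685]
  [  0.0913    0.1508    0.0630    0.0701    1.0421]
Total output x = L · d:
  x_0 = 1.1196·11 + 0.1143·91 + 0.2510·12 + 0.1889·18 + 0.1092·82 = 38.0828
  x_1 = 0.1905·11 + 1.0797·91 + 0.1315·12 + 0.1022·18 + 0.1468·82 = 115.8050
  x_2 = 0.1560·11 + 0.2261·91 + 1.2642·12 + 0.1798·18 + 0.0929·82 = 48.3104
  x_3 = 0.2111·11 + 0.2385·91 + 0.2189·12 + 1.1033·18 + 0.1685·82 = 60.3289
  x_4 = 0.0913·11 + 0.1508·91 + 0.0630·12 + 0.0701·18 + 1.0421·82 = 102.2021
Δx_4 = L[4,3] · Δd_3 = 0.0701 · 6 = 0.4208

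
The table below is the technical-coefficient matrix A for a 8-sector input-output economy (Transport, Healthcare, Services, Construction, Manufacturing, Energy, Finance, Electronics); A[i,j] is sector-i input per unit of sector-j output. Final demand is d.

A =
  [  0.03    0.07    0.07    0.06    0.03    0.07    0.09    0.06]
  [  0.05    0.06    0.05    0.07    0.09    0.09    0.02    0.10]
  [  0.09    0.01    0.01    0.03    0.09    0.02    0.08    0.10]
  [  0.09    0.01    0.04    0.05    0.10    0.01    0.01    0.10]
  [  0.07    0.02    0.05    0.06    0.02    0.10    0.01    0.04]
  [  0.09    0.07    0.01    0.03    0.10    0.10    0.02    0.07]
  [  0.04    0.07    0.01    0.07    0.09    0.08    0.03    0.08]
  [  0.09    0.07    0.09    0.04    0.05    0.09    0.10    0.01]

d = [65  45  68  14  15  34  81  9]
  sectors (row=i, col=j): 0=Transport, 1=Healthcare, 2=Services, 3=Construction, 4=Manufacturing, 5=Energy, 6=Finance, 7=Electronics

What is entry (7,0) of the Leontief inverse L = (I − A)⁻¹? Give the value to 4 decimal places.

Form M = I − A:
  [  0.97   -0.07   -0.07   -0.06   -0.03   -0.07   -0.09   -0.06]
  [ -0.05    0.94   -0.05   -0.07   -0.09   -0.09   -0.02   -0.10]
  [ -0.09   -0.01    0.99   -0.03   -0.09   -0.02   -0.08   -0.10]
  [ -0.09   -0.01   -0.04    0.95   -0.10   -0.01   -0.01   -0.10]
  [ -0.07   -0.02   -0.05   -0.06    0.98   -0.10   -0.01   -0.04]
  [ -0.09   -0.07   -0.01   -0.03   -0.10    0.90   -0.02   -0.07]
  [ -0.04   -0.07   -0.01   -0.07   -0.09   -0.08    0.97   -0.08]
  [ -0.09   -0.07   -0.09   -0.04   -0.05   -0.09   -0.10    0.99]
Leontief inverse L = M⁻¹:
  [  1.0927    0.1146    0.1061    0.1059    0.0965    0.1346    0.1301    0.1231]
  [  0.1213    1.1077    0.0945    0.1190    0.1573    0.1633    0.0650    0.1640]
  [  0.1430    0.0516    1.0483    0.0724    0.1396    0.0814    0.1199    0.1482]
  [  0.1426    0.0455    0.0781    1.0885    0.1454    0.0646    0.0497    0.1455]
  [  0.1196    0.0543    0.0788    0.0931    1.0694    0.1489    0.0428    0.0873]
  [  0.1528    0.1176    0.0521    0.0770    0.1599    1.1728    0.0608    0.1285]
  [  0.1022    0.1131    0.0498    0.1148    0.1497    0.1468    1.0667    0.1369]
  [  0.1569    0.1201    0.1285    0.0919    0.1221    0.1627    0.1448    1.0822]
Total output x = L · d:
  x_0 = 1.0927·65 + 0.1146·45 + 0.1061·68 + 0.1059·14 + 0.0965·15 + 0.1346·34 + 0.1301·81 + 0.1231·9 = 102.5438
  x_1 = 0.1213·65 + 1.1077·45 + 0.0945·68 + 0.1190·14 + 0.1573·15 + 0.1633·34 + 0.0650·81 + 0.1640·9 = 80.4733
  x_2 = 0.1430·65 + 0.0516·45 + 1.0483·68 + 0.0724·14 + 0.1396·15 + 0.0814·34 + 0.1199·81 + 0.1482·9 = 99.8184
  x_3 = 0.1426·65 + 0.0455·45 + 0.0781·68 + 1.0885·14 + 0.1454·15 + 0.0646·34 + 0.0497·81 + 0.1455·9 = 41.5725
  x_4 = 0.1196·65 + 0.0543·45 + 0.0788·68 + 0.0931·14 + 1.0694·15 + 0.1489·34 + 0.0428·81 + 0.0873·9 = 42.2314
  x_5 = 0.1528·65 + 0.1176·45 + 0.0521·68 + 0.0770·14 + 0.1599·15 + 1.1728·34 + 0.0608·81 + 0.1285·9 = 68.1945
  x_6 = 0.1022·65 + 0.1131·45 + 0.0498·68 + 0.1148·14 + 0.1497·15 + 0.1468·34 + 1.0667·81 + 0.1369·9 = 111.6047
  x_7 = 0.1569·65 + 0.1201·45 + 0.1285·68 + 0.0919·14 + 0.1221·15 + 0.1627·34 + 0.1448·81 + 1.0822·9 = 54.4628

L[7,0] = 0.1569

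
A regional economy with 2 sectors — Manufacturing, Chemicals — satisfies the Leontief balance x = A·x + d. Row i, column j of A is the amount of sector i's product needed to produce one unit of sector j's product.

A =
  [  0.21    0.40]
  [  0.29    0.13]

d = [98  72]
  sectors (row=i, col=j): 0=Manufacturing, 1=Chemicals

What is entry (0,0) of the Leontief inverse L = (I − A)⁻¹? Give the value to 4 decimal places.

Form M = I − A:
  [  0.79   -0.40]
  [ -0.29    0.87]
Leontief inverse L = M⁻¹:
  [  1.5228    0.7002]
  [  0.5076    1.3828]
Total output x = L · d:
  x_0 = 1.5228·98 + 0.7002·72 = 199.6499
  x_1 = 0.5076·98 + 1.3828·72 = 149.3086

L[0,0] = 1.5228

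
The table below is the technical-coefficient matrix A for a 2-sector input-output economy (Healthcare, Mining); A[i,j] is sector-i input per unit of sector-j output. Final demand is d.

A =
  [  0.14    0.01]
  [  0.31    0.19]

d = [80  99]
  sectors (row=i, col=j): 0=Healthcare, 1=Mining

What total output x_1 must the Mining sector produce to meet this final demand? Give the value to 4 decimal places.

Form M = I − A:
  [  0.86   -0.01]
  [ -0.31    0.81]
Leontief inverse L = M⁻¹:
  [  1.1680    0.0144]
  [  0.4470    1.2401]
Total output x = L · d:
  x_0 = 1.1680·80 + 0.0144·99 = 94.8666
  x_1 = 0.4470·80 + 1.2401·99 = 158.5292

158.5292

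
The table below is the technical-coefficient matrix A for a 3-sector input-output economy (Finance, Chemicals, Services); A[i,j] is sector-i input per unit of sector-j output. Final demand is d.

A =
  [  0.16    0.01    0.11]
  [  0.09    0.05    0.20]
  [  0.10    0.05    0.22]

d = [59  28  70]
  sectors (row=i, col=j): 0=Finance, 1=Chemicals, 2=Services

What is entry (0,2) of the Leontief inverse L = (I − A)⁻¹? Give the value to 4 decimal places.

Form M = I − A:
  [  0.84   -0.01   -0.11]
  [ -0.09    0.95   -0.20]
  [ -0.10   -0.05    0.78]
Leontief inverse L = M⁻¹:
  [  1.2139    0.0221    0.1769]
  [  0.1498    1.0698    0.2954]
  [  0.1652    0.0714    1.3237]
Total output x = L · d:
  x_0 = 1.2139·59 + 0.0221·28 + 0.1769·70 = 84.6181
  x_1 = 0.1498·59 + 1.0698·28 + 0.2954·70 = 59.4700
  x_2 = 0.1652·59 + 0.0714·28 + 1.3237·70 = 104.4042

L[0,2] = 0.1769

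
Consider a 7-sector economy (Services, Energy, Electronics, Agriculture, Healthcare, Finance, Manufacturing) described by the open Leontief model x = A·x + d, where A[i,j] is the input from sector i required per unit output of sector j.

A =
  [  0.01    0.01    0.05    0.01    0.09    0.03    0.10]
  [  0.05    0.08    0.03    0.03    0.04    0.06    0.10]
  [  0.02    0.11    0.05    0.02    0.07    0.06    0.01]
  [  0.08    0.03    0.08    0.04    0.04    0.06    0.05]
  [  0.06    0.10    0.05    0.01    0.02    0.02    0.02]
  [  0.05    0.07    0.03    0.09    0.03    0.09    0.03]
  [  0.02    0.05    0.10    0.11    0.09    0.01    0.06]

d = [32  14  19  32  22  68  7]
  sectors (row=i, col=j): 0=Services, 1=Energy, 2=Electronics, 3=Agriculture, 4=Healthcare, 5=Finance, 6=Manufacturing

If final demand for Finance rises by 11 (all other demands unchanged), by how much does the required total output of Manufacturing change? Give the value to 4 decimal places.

0.4528

Form M = I − A:
  [  0.99   -0.01   -0.05   -0.01   -0.09   -0.03   -0.10]
  [ -0.05    0.92   -0.03   -0.03   -0.04   -0.06   -0.10]
  [ -0.02   -0.11    0.95   -0.02   -0.07   -0.06   -0.01]
  [ -0.08   -0.03   -0.08    0.96   -0.04   -0.06   -0.05]
  [ -0.06   -0.10   -0.05   -0.01    0.98   -0.02   -0.02]
  [ -0.05   -0.07   -0.03   -0.09   -0.03    0.91   -0.03]
  [ -0.02   -0.05   -0.10   -0.11   -0.09   -0.01    0.94]
Leontief inverse L = M⁻¹:
  [  1.0285    0.0445    0.0787    0.0333    0.1158    0.0481    0.1208]
  [  0.0746    1.1198    0.0654    0.0617    0.0749    0.0878    0.1354]
  [  0.0435    0.1494    1.0750    0.0412    0.0948    0.0874    0.0390]
  [  0.1024    0.0684    0.1124    1.0654    0.0738    0.0880    0.0804]
  [  0.0765    0.1295    0.0716    0.0265    1.0445    0.0410    0.0476]
  [  0.0780    0.1078    0.0629    0.1187    0.0611    1.1226    0.0639]
  [  0.0506    0.0980    0.1402    0.1368    0.1258    0.0412    1.0924]
Total output x = L · d:
  x_0 = 1.0285·32 + 0.0445·14 + 0.0787·19 + 0.0333·32 + 0.1158·22 + 0.0481·68 + 0.1208·7 = 42.7588
  x_1 = 0.0746·32 + 1.1198·14 + 0.0654·19 + 0.0617·32 + 0.0749·22 + 0.0878·68 + 0.1354·7 = 29.8457
  x_2 = 0.0435·32 + 0.1494·14 + 1.0750·19 + 0.0412·32 + 0.0948·22 + 0.0874·68 + 0.0390·7 = 33.5274
  x_3 = 0.1024·32 + 0.0684·14 + 0.1124·19 + 1.0654·32 + 0.0738·22 + 0.0880·68 + 0.0804·7 = 48.6366
  x_4 = 0.0765·32 + 0.1295·14 + 0.0716·19 + 0.0265·32 + 1.0445·22 + 0.0410·68 + 0.0476·7 = 32.5718
  x_5 = 0.0780·32 + 0.1078·14 + 0.0629·19 + 0.1187·32 + 0.0611·22 + 1.1226·68 + 0.0639·7 = 87.1262
  x_6 = 0.0506·32 + 0.0980·14 + 0.1402·19 + 0.1368·32 + 0.1258·22 + 0.0412·68 + 1.0924·7 = 23.2478
Δx_6 = L[6,5] · Δd_5 = 0.0412 · 11 = 0.4528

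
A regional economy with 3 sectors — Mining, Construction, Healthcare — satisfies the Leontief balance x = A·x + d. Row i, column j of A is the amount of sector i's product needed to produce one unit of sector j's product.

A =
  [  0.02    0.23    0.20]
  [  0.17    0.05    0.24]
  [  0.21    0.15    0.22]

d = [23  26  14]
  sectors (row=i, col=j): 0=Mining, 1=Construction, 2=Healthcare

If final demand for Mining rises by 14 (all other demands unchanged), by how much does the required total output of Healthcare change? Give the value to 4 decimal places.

5.2169

Form M = I − A:
  [  0.98   -0.23   -0.20]
  [ -0.17    0.95   -0.24]
  [ -0.21   -0.15    0.78]
Leontief inverse L = M⁻¹:
  [  1.1676    0.3468    0.4061]
  [  0.3031    1.1964    0.4458]
  [  0.3726    0.3234    1.4771]
Total output x = L · d:
  x_0 = 1.1676·23 + 0.3468·26 + 0.4061·14 = 41.5564
  x_1 = 0.3031·23 + 1.1964·26 + 0.4458·14 = 44.3189
  x_2 = 0.3726·23 + 0.3234·26 + 1.4771·14 = 37.6599
Δx_2 = L[2,0] · Δd_0 = 0.3726 · 14 = 5.2169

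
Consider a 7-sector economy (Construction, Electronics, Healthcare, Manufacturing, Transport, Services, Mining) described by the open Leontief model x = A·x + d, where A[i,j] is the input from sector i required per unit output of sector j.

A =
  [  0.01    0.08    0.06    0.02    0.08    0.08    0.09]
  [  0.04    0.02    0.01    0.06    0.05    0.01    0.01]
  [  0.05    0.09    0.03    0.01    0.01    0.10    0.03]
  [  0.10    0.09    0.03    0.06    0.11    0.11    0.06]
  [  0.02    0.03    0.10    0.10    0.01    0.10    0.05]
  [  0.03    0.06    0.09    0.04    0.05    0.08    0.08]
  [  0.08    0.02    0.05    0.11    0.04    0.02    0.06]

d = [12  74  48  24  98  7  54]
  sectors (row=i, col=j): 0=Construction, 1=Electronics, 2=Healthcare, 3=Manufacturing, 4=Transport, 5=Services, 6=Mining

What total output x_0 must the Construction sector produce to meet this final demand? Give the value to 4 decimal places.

45.2701

Form M = I − A:
  [  0.99   -0.08   -0.06   -0.02   -0.08   -0.08   -0.09]
  [ -0.04    0.98   -0.01   -0.06   -0.05   -0.01   -0.01]
  [ -0.05   -0.09    0.97   -0.01   -0.01   -0.10   -0.03]
  [ -0.10   -0.09   -0.03    0.94   -0.11   -0.11   -0.06]
  [ -0.02   -0.03   -0.10   -0.10    0.99   -0.10   -0.05]
  [ -0.03   -0.06   -0.09   -0.04   -0.05    0.92   -0.08]
  [ -0.08   -0.02   -0.05   -0.11   -0.04   -0.02    0.94]
Leontief inverse L = M⁻¹:
  [  1.0418    0.1131    0.0967    0.0619    0.1091    0.1243    0.1244]
  [  0.0565    1.0400    0.0288    0.0803    0.0694    0.0371    0.0294]
  [  0.0710    0.1165    1.0564    0.0362    0.0353    0.1317    0.0572]
  [  0.1398    0.1391    0.0827    1.1137    0.1563    0.1752    0.1118]
  [  0.0562    0.0725    0.1349    0.1353    1.0459    0.1521    0.0877]
  [  0.0636    0.0981    0.1265    0.0793    0.0819    1.1282    0.1166]
  [  0.1138    0.0594    0.0831    0.1467    0.0772    0.0694    1.0974]
Total output x = L · d:
  x_0 = 1.0418·12 + 0.1131·74 + 0.0967·48 + 0.0619·24 + 0.1091·98 + 0.1243·7 + 0.1244·54 = 45.2701
  x_1 = 0.0565·12 + 1.0400·74 + 0.0288·48 + 0.0803·24 + 0.0694·98 + 0.0371·7 + 0.0294·54 = 89.5935
  x_2 = 0.0710·12 + 0.1165·74 + 1.0564·48 + 0.0362·24 + 0.0353·98 + 0.1317·7 + 0.0572·54 = 68.5144
  x_3 = 0.1398·12 + 0.1391·74 + 0.0827·48 + 1.1137·24 + 0.1563·98 + 0.1752·7 + 0.1118·54 = 65.2457
  x_4 = 0.0562·12 + 0.0725·74 + 0.1349·48 + 0.1353·24 + 1.0459·98 + 0.1521·7 + 0.0877·54 = 124.0603
  x_5 = 0.0636·12 + 0.0981·74 + 0.1265·48 + 0.0793·24 + 0.0819·98 + 1.1282·7 + 0.1166·54 = 38.2164
  x_6 = 0.1138·12 + 0.0594·74 + 0.0831·48 + 0.1467·24 + 0.0772·98 + 0.0694·7 + 1.0974·54 = 80.5776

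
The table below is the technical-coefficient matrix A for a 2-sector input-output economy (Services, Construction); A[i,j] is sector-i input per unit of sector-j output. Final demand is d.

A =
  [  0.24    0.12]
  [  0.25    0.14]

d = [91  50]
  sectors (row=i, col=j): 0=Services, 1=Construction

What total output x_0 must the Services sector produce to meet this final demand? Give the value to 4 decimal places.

Form M = I − A:
  [  0.76   -0.12]
  [ -0.25    0.86]
Leontief inverse L = M⁻¹:
  [  1.3791    0.1924]
  [  0.4009    1.2187]
Total output x = L · d:
  x_0 = 1.3791·91 + 0.1924·50 = 135.1187
  x_1 = 0.4009·91 + 1.2187·50 = 97.4182

135.1187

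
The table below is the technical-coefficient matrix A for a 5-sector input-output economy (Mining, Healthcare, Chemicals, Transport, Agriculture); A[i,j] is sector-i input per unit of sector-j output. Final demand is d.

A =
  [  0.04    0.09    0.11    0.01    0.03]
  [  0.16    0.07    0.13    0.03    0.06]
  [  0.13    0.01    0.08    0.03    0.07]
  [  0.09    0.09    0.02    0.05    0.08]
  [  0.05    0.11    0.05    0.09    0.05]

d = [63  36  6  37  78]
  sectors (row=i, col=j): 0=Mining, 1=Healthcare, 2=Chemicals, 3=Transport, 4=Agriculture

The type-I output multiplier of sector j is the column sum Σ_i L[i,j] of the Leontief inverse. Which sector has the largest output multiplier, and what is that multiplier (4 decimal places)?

Mining (1.7172)

Form M = I − A:
  [  0.96   -0.09   -0.11   -0.01   -0.03]
  [ -0.16    0.93   -0.13   -0.03   -0.06]
  [ -0.13   -0.01    0.92   -0.03   -0.07]
  [ -0.09   -0.09   -0.02    0.95   -0.08]
  [ -0.05   -0.11   -0.05   -0.09    0.95]
Leontief inverse L = M⁻¹:
  [  1.0864    0.1156    0.1498    0.0250    0.0548]
  [  0.2216    1.1152    0.1904    0.0526    0.0959]
  [  0.1683    0.0441    1.1195    0.0475    0.0946]
  [  0.1363    0.1302    0.0638    1.0704    0.1074]
  [  0.1046    0.1499    0.0949    0.1113    1.0818]
Total output x = L · d:
  x_0 = 1.0864·63 + 0.1156·36 + 0.1498·6 + 0.0250·37 + 0.0548·78 = 78.7017
  x_1 = 0.2216·63 + 1.1152·36 + 0.1904·6 + 0.0526·37 + 0.0959·78 = 64.6774
  x_2 = 0.1683·63 + 0.0441·36 + 1.1195·6 + 0.0475·37 + 0.0946·78 = 28.0440
  x_3 = 0.1363·63 + 0.1302·36 + 0.0638·6 + 1.0704·37 + 0.1074·78 = 61.6306
  x_4 = 0.1046·63 + 0.1499·36 + 0.0949·6 + 0.1113·37 + 1.0818·78 = 101.0511
Output multipliers (column sums of L):
  Mining: 1.7172
  Healthcare: 1.5550
  Chemicals: 1.6184
  Transport: 1.3068
  Agriculture: 1.4344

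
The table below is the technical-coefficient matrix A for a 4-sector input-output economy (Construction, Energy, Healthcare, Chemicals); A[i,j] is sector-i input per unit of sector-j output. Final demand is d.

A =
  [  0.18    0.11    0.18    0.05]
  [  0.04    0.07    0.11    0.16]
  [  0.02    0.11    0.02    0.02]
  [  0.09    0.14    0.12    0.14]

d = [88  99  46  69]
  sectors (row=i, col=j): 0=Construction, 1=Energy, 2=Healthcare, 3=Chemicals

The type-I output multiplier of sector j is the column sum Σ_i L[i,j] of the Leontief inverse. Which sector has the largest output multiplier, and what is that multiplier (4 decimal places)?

Energy (1.6963)

Form M = I − A:
  [  0.82   -0.11   -0.18   -0.05]
  [ -0.04    0.93   -0.11   -0.16]
  [ -0.02   -0.11    0.98   -0.02]
  [ -0.09   -0.14   -0.12    0.86]
Leontief inverse L = M⁻¹:
  [  1.2482    0.1964    0.2654    0.1153]
  [  0.0839    1.1385    0.1702    0.2207]
  [  0.0379    0.1364    1.0491    0.0520]
  [  0.1496    0.2249    0.2019    1.2180]
Total output x = L · d:
  x_0 = 1.2482·88 + 0.1964·99 + 0.2654·46 + 0.1153·69 = 149.4494
  x_1 = 0.0839·88 + 1.1385·99 + 0.1702·46 + 0.2207·69 = 143.1560
  x_2 = 0.0379·88 + 0.1364·99 + 1.0491·46 + 0.0520·69 = 68.6851
  x_3 = 0.1496·88 + 0.2249·99 + 0.2019·46 + 1.2180·69 = 128.7610
Output multipliers (column sums of L):
  Construction: 1.5197
  Energy: 1.6963
  Healthcare: 1.6866
  Chemicals: 1.6059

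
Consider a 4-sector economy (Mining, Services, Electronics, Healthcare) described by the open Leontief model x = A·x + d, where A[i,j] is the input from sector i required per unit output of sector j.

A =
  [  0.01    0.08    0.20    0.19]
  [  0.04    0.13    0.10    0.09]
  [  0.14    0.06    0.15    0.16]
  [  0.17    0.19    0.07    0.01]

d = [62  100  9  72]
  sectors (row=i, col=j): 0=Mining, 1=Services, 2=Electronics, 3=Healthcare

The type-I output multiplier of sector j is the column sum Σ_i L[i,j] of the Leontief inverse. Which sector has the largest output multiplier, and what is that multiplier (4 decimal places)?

Electronics (1.9334)

Form M = I − A:
  [  0.99   -0.08   -0.20   -0.19]
  [ -0.04    0.87   -0.10   -0.09]
  [ -0.14   -0.06    0.85   -0.16]
  [ -0.17   -0.19   -0.07    0.99]
Leontief inverse L = M⁻¹:
  [  1.1086    0.1839    0.3054    0.2788]
  [  0.1011    1.2055    0.1786    0.1579]
  [  0.2323    0.1671    1.2727    0.2655]
  [  0.2262    0.2748    0.1767    1.1070]
Total output x = L · d:
  x_0 = 1.1086·62 + 0.1839·100 + 0.3054·9 + 0.2788·72 = 109.9502
  x_1 = 0.1011·62 + 1.2055·100 + 0.1786·9 + 0.1579·72 = 139.7905
  x_2 = 0.2323·62 + 0.1671·100 + 1.2727·9 + 0.2655·72 = 61.6800
  x_3 = 0.2262·62 + 0.2748·100 + 0.1767·9 + 1.1070·72 = 122.7973
Output multipliers (column sums of L):
  Mining: 1.6682
  Services: 1.8313
  Electronics: 1.9334
  Healthcare: 1.8092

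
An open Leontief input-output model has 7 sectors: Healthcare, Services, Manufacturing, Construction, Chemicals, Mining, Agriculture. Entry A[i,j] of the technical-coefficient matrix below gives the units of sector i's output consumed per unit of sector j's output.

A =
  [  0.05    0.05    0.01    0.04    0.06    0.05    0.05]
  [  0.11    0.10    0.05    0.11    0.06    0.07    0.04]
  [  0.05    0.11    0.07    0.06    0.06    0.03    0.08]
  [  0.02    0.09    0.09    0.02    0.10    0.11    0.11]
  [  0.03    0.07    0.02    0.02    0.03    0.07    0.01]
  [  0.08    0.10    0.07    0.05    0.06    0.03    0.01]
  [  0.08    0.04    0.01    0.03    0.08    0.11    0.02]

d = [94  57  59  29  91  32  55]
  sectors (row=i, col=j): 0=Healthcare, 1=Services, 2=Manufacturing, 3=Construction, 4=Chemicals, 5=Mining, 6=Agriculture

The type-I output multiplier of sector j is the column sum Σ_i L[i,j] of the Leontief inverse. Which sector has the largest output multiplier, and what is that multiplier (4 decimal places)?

Form M = I − A:
  [  0.95   -0.05   -0.01   -0.04   -0.06   -0.05   -0.05]
  [ -0.11    0.90   -0.05   -0.11   -0.06   -0.07   -0.04]
  [ -0.05   -0.11    0.93   -0.06   -0.06   -0.03   -0.08]
  [ -0.02   -0.09   -0.09    0.98   -0.10   -0.11   -0.11]
  [ -0.03   -0.07   -0.02   -0.02    0.97   -0.07   -0.01]
  [ -0.08   -0.10   -0.07   -0.05   -0.06    0.97   -0.01]
  [ -0.08   -0.04   -0.01   -0.03   -0.08   -0.11    0.98]
Leontief inverse L = M⁻¹:
  [  1.0822    0.0903    0.0319    0.0646    0.0923    0.0853    0.0706]
  [  0.1663    1.1752    0.0935    0.1562    0.1200    0.1322    0.0842]
  [  0.1008    0.1740    1.1055    0.1015    0.1106    0.0846    0.1159]
  [  0.0796    0.1642    0.1304    1.0663    0.1554    0.1685    0.1444]
  [  0.0592    0.1068    0.0409    0.0442    1.0565    0.0964    0.0275]
  [  0.1226    0.1571    0.1017    0.0871    0.1025    1.0739    0.0427]
  [  0.1172    0.0885    0.0365    0.0587    0.1161    0.1468    1.0422]
Total output x = L · d:
  x_0 = 1.0822·94 + 0.0903·57 + 0.0319·59 + 0.0646·29 + 0.0923·91 + 0.0853·32 + 0.0706·55 = 125.6314
  x_1 = 0.1663·94 + 1.1752·57 + 0.0935·59 + 0.1562·29 + 0.1200·91 + 0.1322·32 + 0.0842·55 = 112.4414
  x_2 = 0.1008·94 + 0.1740·57 + 1.1055·59 + 0.1015·29 + 0.1106·91 + 0.0846·32 + 0.1159·55 = 106.7132
  x_3 = 0.0796·94 + 0.1642·57 + 0.1304·59 + 1.0663·29 + 0.1554·91 + 0.1685·32 + 0.1444·55 = 82.9352
  x_4 = 0.0592·94 + 0.1068·57 + 0.0409·59 + 0.0442·29 + 1.0565·91 + 0.0964·32 + 0.0275·55 = 116.0944
  x_5 = 0.1226·94 + 0.1571·57 + 0.1017·59 + 0.0871·29 + 0.1025·91 + 1.0739·32 + 0.0427·55 = 75.0536
  x_6 = 0.1172·94 + 0.0885·57 + 0.0365·59 + 0.0587·29 + 0.1161·91 + 0.1468·32 + 1.0422·55 = 92.4967
Output multipliers (column sums of L):
  Healthcare: 1.7280
  Services: 1.9561
  Manufacturing: 1.5405
  Construction: 1.5786
  Chemicals: 1.7534
  Mining: 1.7876
  Agriculture: 1.5275

Services (1.9561)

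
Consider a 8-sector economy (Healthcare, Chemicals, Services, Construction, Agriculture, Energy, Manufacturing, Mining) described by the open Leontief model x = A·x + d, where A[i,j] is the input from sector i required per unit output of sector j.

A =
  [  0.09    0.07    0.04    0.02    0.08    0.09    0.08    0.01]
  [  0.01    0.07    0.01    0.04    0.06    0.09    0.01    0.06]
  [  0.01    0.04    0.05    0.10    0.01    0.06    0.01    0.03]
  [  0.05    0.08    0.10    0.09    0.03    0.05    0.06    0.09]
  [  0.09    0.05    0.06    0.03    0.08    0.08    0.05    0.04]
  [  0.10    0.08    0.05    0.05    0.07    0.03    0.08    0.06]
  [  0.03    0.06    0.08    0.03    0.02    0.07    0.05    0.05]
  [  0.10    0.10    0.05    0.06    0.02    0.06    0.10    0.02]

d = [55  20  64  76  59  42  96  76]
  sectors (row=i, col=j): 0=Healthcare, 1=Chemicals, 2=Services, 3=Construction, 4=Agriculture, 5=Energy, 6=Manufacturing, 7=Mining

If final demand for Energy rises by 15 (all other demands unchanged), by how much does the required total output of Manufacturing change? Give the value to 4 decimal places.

Form M = I − A:
  [  0.91   -0.07   -0.04   -0.02   -0.08   -0.09   -0.08   -0.01]
  [ -0.01    0.93   -0.01   -0.04   -0.06   -0.09   -0.01   -0.06]
  [ -0.01   -0.04    0.95   -0.10   -0.01   -0.06   -0.01   -0.03]
  [ -0.05   -0.08   -0.10    0.91   -0.03   -0.05   -0.06   -0.09]
  [ -0.09   -0.05   -0.06   -0.03    0.92   -0.08   -0.05   -0.04]
  [ -0.10   -0.08   -0.05   -0.05   -0.07    0.97   -0.08   -0.06]
  [ -0.03   -0.06   -0.08   -0.03   -0.02   -0.07    0.95   -0.05]
  [ -0.10   -0.10   -0.05   -0.06   -0.02   -0.06   -0.10    0.98]
Leontief inverse L = M⁻¹:
  [  1.1427    0.1277    0.0847    0.0597    0.1257    0.1487    0.1264    0.0482]
  [  0.0520    1.1164    0.0431    0.0728    0.0932    0.1315    0.0468    0.0911]
  [  0.0420    0.0805    1.0832    0.1351    0.0345    0.0948    0.0405    0.0602]
  [  0.1046    0.1486    0.1537    1.1459    0.0719    0.1145    0.1121    0.1358]
  [  0.1445    0.1087    0.1055    0.0725    1.1245    0.1383    0.0980    0.0774]
  [  0.1550    0.1438    0.0993    0.0955    0.1154    1.0949    0.1305    0.1006]
  [  0.0686    0.1074    0.1162    0.0681    0.0506    0.1146    1.0860    0.0816]
  [  0.1499    0.1621    0.0978    0.1049    0.0637    0.1220    0.1474    1.0621]
Total output x = L · d:
  x_0 = 1.1427·55 + 0.1277·20 + 0.0847·64 + 0.0597·76 + 0.1257·59 + 0.1487·42 + 0.1264·96 + 0.0482·76 = 104.8255
  x_1 = 0.0520·55 + 1.1164·20 + 0.0431·64 + 0.0728·76 + 0.0932·59 + 0.1315·42 + 0.0468·96 + 0.0911·76 = 55.9175
  x_2 = 0.0420·55 + 0.0805·20 + 1.0832·64 + 0.1351·76 + 0.0345·59 + 0.0948·42 + 0.0405·96 + 0.0602·76 = 97.9922
  x_3 = 0.1046·55 + 0.1486·20 + 0.1537·64 + 1.1459·76 + 0.0719·59 + 0.1145·42 + 0.1121·96 + 0.1358·76 = 135.7872
  x_4 = 0.1445·55 + 0.1087·20 + 0.1055·64 + 0.0725·76 + 1.1245·59 + 0.1383·42 + 0.0980·96 + 0.0774·76 = 109.8255
  x_5 = 0.1550·55 + 0.1438·20 + 0.0993·64 + 0.0955·76 + 0.1154·59 + 1.0949·42 + 0.1305·96 + 0.1006·76 = 97.9824
  x_6 = 0.0686·55 + 0.1074·20 + 0.1162·64 + 0.0681·76 + 0.0506·59 + 0.1146·42 + 1.0860·96 + 0.0816·76 = 136.7803
  x_7 = 0.1499·55 + 0.1621·20 + 0.0978·64 + 0.1049·76 + 0.0637·59 + 0.1220·42 + 0.1474·96 + 1.0621·76 = 129.4639
Δx_6 = L[6,5] · Δd_5 = 0.1146 · 15 = 1.7191

1.7191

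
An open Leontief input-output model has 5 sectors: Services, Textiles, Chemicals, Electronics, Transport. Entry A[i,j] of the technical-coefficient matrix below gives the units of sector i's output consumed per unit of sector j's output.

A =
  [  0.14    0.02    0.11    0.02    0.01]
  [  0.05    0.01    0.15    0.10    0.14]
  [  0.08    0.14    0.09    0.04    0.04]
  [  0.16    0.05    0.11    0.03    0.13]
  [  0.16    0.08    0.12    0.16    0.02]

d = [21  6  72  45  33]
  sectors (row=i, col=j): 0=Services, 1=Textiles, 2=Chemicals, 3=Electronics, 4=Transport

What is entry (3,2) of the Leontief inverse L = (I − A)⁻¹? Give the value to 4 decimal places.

Form M = I − A:
  [  0.86   -0.02   -0.11   -0.02   -0.01]
  [ -0.05    0.99   -0.15   -0.10   -0.14]
  [ -0.08   -0.14    0.91   -0.04   -0.04]
  [ -0.16   -0.05   -0.11    0.97   -0.13]
  [ -0.16   -0.08   -0.12   -0.16    0.98]
Leontief inverse L = M⁻¹:
  [  1.1946    0.0518    0.1622    0.0419    0.0318]
  [  0.1470    1.0692    0.2369    0.1534    0.1843]
  [  0.1507    0.1794    1.1682    0.0840    0.0860]
  [  0.2576    0.1020    0.2011    1.0829    0.1691]
  [  0.2675    0.1344    0.2217    0.2065    1.0788]
Total output x = L · d:
  x_0 = 1.1946·21 + 0.0518·6 + 0.1622·72 + 0.0419·45 + 0.0318·33 = 40.0073
  x_1 = 0.1470·21 + 1.0692·6 + 0.2369·72 + 0.1534·45 + 0.1843·33 = 39.5410
  x_2 = 0.1507·21 + 0.1794·6 + 1.1682·72 + 0.0840·45 + 0.0860·33 = 94.9670
  x_3 = 0.2576·21 + 0.1020·6 + 0.2011·72 + 1.0829·45 + 0.1691·33 = 74.8150
  x_4 = 0.2675·21 + 0.1344·6 + 0.2217·72 + 0.2065·45 + 1.0788·33 = 67.2764

L[3,2] = 0.2011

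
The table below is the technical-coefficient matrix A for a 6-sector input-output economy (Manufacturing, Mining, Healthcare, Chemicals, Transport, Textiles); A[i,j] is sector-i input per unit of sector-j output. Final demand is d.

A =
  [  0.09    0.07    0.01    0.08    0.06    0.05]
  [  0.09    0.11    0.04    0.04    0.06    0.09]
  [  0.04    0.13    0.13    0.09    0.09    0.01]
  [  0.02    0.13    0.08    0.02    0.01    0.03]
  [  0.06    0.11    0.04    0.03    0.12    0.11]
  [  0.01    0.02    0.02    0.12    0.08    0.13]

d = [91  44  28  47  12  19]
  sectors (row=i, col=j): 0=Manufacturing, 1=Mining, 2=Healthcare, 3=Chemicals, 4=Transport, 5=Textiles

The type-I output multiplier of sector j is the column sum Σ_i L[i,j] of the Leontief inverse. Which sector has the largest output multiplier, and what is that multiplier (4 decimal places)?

Mining (1.9539)

Form M = I − A:
  [  0.91   -0.07   -0.01   -0.08   -0.06   -0.05]
  [ -0.09    0.89   -0.04   -0.04   -0.06   -0.09]
  [ -0.04   -0.13    0.87   -0.09   -0.09   -0.01]
  [ -0.02   -0.13   -0.08    0.98   -0.01   -0.03]
  [ -0.06   -0.11   -0.04   -0.03    0.88   -0.11]
  [ -0.01   -0.02   -0.02   -0.12   -0.08    0.87]
Leontief inverse L = M⁻¹:
  [  1.1229    0.1246    0.0359    0.1146    0.0986    0.0943]
  [  0.1301    1.1739    0.0719    0.0865    0.1106    0.1467]
  [  0.0872    0.2194    1.1815    0.1371    0.1492    0.0649]
  [  0.0494    0.1803    0.1090    1.0511    0.0446    0.0646]
  [  0.1027    0.1807    0.0752    0.0805    1.1804    0.1775]
  [  0.0342    0.0750    0.0512    0.1588    0.1218    1.1806]
Total output x = L · d:
  x_0 = 1.1229·91 + 0.1246·44 + 0.0359·28 + 0.1146·47 + 0.0986·12 + 0.0943·19 = 117.0267
  x_1 = 0.1301·91 + 1.1739·44 + 0.0719·28 + 0.0865·47 + 0.1106·12 + 0.1467·19 = 73.6800
  x_2 = 0.0872·91 + 0.2194·44 + 1.1815·28 + 0.1371·47 + 0.1492·12 + 0.0649·19 = 60.1325
  x_3 = 0.0494·91 + 0.1803·44 + 0.1090·28 + 1.0511·47 + 0.0446·12 + 0.0646·19 = 66.6457
  x_4 = 0.1027·91 + 0.1807·44 + 0.0752·28 + 0.0805·47 + 1.1804·12 + 0.1775·19 = 40.7305
  x_5 = 0.0342·91 + 0.0750·44 + 0.0512·28 + 0.1588·47 + 0.1218·12 + 1.1806·19 = 39.1982
Output multipliers (column sums of L):
  Manufacturing: 1.5264
  Mining: 1.9539
  Healthcare: 1.5247
  Chemicals: 1.6286
  Transport: 1.7052
  Textiles: 1.7286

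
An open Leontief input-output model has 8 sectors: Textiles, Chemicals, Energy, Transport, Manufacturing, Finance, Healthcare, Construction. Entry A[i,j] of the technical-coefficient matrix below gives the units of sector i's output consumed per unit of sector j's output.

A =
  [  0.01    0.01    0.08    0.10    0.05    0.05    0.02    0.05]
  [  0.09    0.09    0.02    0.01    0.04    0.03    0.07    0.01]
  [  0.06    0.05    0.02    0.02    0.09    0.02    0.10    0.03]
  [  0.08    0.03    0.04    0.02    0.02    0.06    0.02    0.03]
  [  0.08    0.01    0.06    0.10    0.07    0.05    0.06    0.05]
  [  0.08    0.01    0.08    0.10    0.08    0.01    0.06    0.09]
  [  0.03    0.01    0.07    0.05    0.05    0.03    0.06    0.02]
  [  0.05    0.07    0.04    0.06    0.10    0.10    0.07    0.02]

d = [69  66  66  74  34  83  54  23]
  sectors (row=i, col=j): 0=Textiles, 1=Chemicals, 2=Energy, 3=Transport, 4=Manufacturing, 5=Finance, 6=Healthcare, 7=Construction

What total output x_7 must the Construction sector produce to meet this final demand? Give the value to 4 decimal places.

Form M = I − A:
  [  0.99   -0.01   -0.08   -0.10   -0.05   -0.05   -0.02   -0.05]
  [ -0.09    0.91   -0.02   -0.01   -0.04   -0.03   -0.07   -0.01]
  [ -0.06   -0.05    0.98   -0.02   -0.09   -0.02   -0.10   -0.03]
  [ -0.08   -0.03   -0.04    0.98   -0.02   -0.06   -0.02   -0.03]
  [ -0.08   -0.01   -0.06   -0.10    0.93   -0.05   -0.06   -0.05]
  [ -0.08   -0.01   -0.08   -0.10   -0.08    0.99   -0.06   -0.09]
  [ -0.03   -0.01   -0.07   -0.05   -0.05   -0.03    0.94   -0.02]
  [ -0.05   -0.07   -0.04   -0.06   -0.10   -0.10   -0.07    0.98]
Leontief inverse L = M⁻¹:
  [  1.0493    0.0302    0.1105    0.1340    0.0889    0.0779    0.0554    0.0742]
  [  0.1226    1.1095    0.0520    0.0450    0.0738    0.0536    0.1022    0.0313]
  [  0.0962    0.0686    1.0558    0.0603    0.1288    0.0480    0.1360    0.0535]
  [  0.1081    0.0456    0.0680    1.0525    0.0521    0.0813    0.0477    0.0514]
  [  0.1257    0.0326    0.1031    0.1484    1.1183    0.0862    0.1022    0.0815]
  [  0.1279    0.0366    0.1238    0.1496    0.1328    1.0514    0.1064    0.1208]
  [  0.0607    0.0252    0.0976    0.0803    0.0829    0.0520    1.0907    0.0401]
  [  0.1031    0.0952    0.0867    0.1131    0.1518    0.1345    0.1178    1.0553]
Total output x = L · d:
  x_0 = 1.0493·69 + 0.0302·66 + 0.1105·66 + 0.1340·74 + 0.0889·34 + 0.0779·83 + 0.0554·54 + 0.0742·23 = 105.7903
  x_1 = 0.1226·69 + 1.1095·66 + 0.0520·66 + 0.0450·74 + 0.0738·34 + 0.0536·83 + 0.1022·54 + 0.0313·23 = 101.6435
  x_2 = 0.0962·69 + 0.0686·66 + 1.0558·66 + 0.0603·74 + 0.1288·34 + 0.0480·83 + 0.1360·54 + 0.0535·23 = 102.2510
  x_3 = 0.1081·69 + 0.0456·66 + 0.0680·66 + 1.0525·74 + 0.0521·34 + 0.0813·83 + 0.0477·54 + 0.0514·23 = 105.1128
  x_4 = 0.1257·69 + 0.0326·66 + 0.1031·66 + 0.1484·74 + 1.1183·34 + 0.0862·83 + 0.1022·54 + 0.0815·23 = 81.1816
  x_5 = 0.1279·69 + 0.0366·66 + 0.1238·66 + 0.1496·74 + 0.1328·34 + 1.0514·83 + 0.1064·54 + 0.1208·23 = 130.7851
  x_6 = 0.0607·69 + 0.0252·66 + 0.0976·66 + 0.0803·74 + 0.0829·34 + 0.0520·83 + 1.0907·54 + 0.0401·23 = 85.1862
  x_7 = 0.1031·69 + 0.0952·66 + 0.0867·66 + 0.1131·74 + 0.1518·34 + 0.1345·83 + 0.1178·54 + 1.0553·23 = 74.4501

74.4501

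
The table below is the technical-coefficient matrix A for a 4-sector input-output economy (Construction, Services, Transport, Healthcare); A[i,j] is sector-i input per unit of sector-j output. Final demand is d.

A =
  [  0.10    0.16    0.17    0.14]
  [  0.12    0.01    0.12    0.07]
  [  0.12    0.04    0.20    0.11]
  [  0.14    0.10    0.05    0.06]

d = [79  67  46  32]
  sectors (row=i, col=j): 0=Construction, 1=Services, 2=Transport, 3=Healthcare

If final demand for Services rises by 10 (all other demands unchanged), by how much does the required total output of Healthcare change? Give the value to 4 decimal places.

Form M = I − A:
  [  0.90   -0.16   -0.17   -0.14]
  [ -0.12    0.99   -0.12   -0.07]
  [ -0.12   -0.04    0.80   -0.11]
  [ -0.14   -0.10   -0.05    0.94]
Leontief inverse L = M⁻¹:
  [  1.2200    0.2334    0.3090    0.2352]
  [  0.1899    1.0625    0.2080    0.1317]
  [  0.2219    0.1093    1.3258    0.1963]
  [  0.2137    0.1536    0.1387    1.1233]
Total output x = L · d:
  x_0 = 1.2200·79 + 0.2334·67 + 0.3090·46 + 0.2352·32 = 133.7616
  x_1 = 0.1899·79 + 1.0625·67 + 0.2080·46 + 0.1317·32 = 99.9703
  x_2 = 0.2219·79 + 0.1093·67 + 1.3258·46 + 0.1963·32 = 92.1189
  x_3 = 0.2137·79 + 0.1536·67 + 0.1387·46 + 1.1233·32 = 69.4996
Δx_3 = L[3,1] · Δd_1 = 0.1536 · 10 = 1.5361

1.5361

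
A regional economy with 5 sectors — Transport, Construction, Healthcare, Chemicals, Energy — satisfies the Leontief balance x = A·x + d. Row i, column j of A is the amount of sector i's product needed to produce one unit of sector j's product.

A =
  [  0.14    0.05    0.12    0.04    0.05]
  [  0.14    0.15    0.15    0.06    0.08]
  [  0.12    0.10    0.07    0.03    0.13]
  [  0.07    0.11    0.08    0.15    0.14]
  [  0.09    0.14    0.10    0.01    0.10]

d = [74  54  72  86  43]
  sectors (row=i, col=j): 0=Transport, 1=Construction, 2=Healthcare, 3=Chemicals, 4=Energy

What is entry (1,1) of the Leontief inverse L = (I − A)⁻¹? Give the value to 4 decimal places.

Form M = I − A:
  [  0.86   -0.05   -0.12   -0.04   -0.05]
  [ -0.14    0.85   -0.15   -0.06   -0.08]
  [ -0.12   -0.10    0.93   -0.03   -0.13]
  [ -0.07   -0.11   -0.08    0.85   -0.14]
  [ -0.09   -0.14   -0.10   -0.01    0.90]
Leontief inverse L = M⁻¹:
  [  1.2294    0.1251    0.1981    0.0751    0.1197]
  [  0.2729    1.2694    0.2696    0.1141    0.1847]
  [  0.2209    0.1928    1.1630    0.0675    0.2079]
  [  0.1890    0.2313    0.1925    1.2114    0.2473]
  [  0.1920    0.2340    0.1931    0.0462    1.1777]
Total output x = L · d:
  x_0 = 1.2294·74 + 0.1251·54 + 0.1981·72 + 0.0751·86 + 0.1197·43 = 123.6035
  x_1 = 0.2729·74 + 1.2694·54 + 0.2696·72 + 0.1141·86 + 0.1847·43 = 125.9163
  x_2 = 0.2209·74 + 0.1928·54 + 1.1630·72 + 0.0675·86 + 0.2079·43 = 125.2428
  x_3 = 0.1890·74 + 0.2313·54 + 0.1925·72 + 1.2114·86 + 0.2473·43 = 155.1453
  x_4 = 0.1920·74 + 0.2340·54 + 0.1931·72 + 0.0462·86 + 1.1777·43 = 95.3648

L[1,1] = 1.2694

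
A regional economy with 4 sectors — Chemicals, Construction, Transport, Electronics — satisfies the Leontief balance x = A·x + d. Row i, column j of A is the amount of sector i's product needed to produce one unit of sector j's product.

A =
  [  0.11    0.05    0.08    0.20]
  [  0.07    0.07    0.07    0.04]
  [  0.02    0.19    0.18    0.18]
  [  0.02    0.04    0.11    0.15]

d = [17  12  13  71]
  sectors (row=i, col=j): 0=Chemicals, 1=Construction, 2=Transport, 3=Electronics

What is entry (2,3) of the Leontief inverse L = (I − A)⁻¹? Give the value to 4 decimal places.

L[2,3] = 0.2997

Form M = I − A:
  [  0.89   -0.05   -0.08   -0.20]
  [ -0.07    0.93   -0.07   -0.04]
  [ -0.02   -0.19    0.82   -0.18]
  [ -0.02   -0.04   -0.11    0.85]
Leontief inverse L = M⁻¹:
  [  1.1426    0.1078    0.1620    0.3082]
  [  0.0920    1.1083    0.1168    0.0985]
  [  0.0577    0.2794    1.2892    0.2997]
  [  0.0387    0.0908    0.1761    1.2271]
Total output x = L · d:
  x_0 = 1.1426·17 + 0.1078·12 + 0.1620·13 + 0.3082·71 = 44.7099
  x_1 = 0.0920·17 + 1.1083·12 + 0.1168·13 + 0.0985·71 = 23.3789
  x_2 = 0.0577·17 + 0.2794·12 + 1.2892·13 + 0.2997·71 = 42.3731
  x_3 = 0.0387·17 + 0.0908·12 + 0.1761·13 + 1.2271·71 = 91.1652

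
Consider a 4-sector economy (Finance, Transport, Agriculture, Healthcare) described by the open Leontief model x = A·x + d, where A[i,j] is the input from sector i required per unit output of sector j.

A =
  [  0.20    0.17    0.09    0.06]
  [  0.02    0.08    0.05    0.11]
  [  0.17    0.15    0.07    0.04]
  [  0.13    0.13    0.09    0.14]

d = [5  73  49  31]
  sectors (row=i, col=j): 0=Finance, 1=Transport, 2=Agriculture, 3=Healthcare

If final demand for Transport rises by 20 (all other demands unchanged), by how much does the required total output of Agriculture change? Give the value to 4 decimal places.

4.9187

Form M = I − A:
  [  0.80   -0.17   -0.09   -0.06]
  [ -0.02    0.92   -0.05   -0.11]
  [ -0.17   -0.15    0.93   -0.04]
  [ -0.13   -0.13   -0.09    0.86]
Leontief inverse L = M⁻¹:
  [  1.3122    0.2870    0.1555    0.1355]
  [  0.0710    1.1353    0.0828    0.1540]
  [  0.2615    0.2459    1.1237    0.1020]
  [  0.2365    0.2407    0.1536    1.2172]
Total output x = L · d:
  x_0 = 1.3122·5 + 0.2870·73 + 0.1555·49 + 0.1355·31 = 39.3324
  x_1 = 0.0710·5 + 1.1353·73 + 0.0828·49 + 0.1540·31 = 92.0681
  x_2 = 0.2615·5 + 0.2459·73 + 1.1237·49 + 0.1020·31 = 77.4811
  x_3 = 0.2365·5 + 0.2407·73 + 0.1536·49 + 1.2172·31 = 64.0179
Δx_2 = L[2,1] · Δd_1 = 0.2459 · 20 = 4.9187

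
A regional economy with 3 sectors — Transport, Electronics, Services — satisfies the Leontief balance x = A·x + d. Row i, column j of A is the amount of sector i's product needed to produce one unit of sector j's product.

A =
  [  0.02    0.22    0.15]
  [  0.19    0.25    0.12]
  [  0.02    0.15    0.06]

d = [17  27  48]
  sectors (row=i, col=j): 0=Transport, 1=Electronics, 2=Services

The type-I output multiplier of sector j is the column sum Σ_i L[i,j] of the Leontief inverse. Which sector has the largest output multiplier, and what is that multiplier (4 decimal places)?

Form M = I − A:
  [  0.98   -0.22   -0.15]
  [ -0.19    0.75   -0.12]
  [ -0.02   -0.15    0.94]
Leontief inverse L = M⁻¹:
  [  1.0958    0.3658    0.2216]
  [  0.2887    1.4646    0.2330]
  [  0.0694    0.2415    1.1057]
Total output x = L · d:
  x_0 = 1.0958·17 + 0.3658·27 + 0.2216·48 = 39.1398
  x_1 = 0.2887·17 + 1.4646·27 + 0.2330·48 = 55.6394
  x_2 = 0.0694·17 + 0.2415·27 + 1.1057·48 = 60.7752
Output multipliers (column sums of L):
  Transport: 1.4539
  Electronics: 2.0719
  Services: 1.5603

Electronics (2.0719)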